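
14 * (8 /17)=112 /17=6.59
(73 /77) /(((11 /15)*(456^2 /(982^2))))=87994565 /14676816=6.00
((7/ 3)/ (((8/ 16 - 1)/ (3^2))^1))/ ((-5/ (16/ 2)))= 336/ 5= 67.20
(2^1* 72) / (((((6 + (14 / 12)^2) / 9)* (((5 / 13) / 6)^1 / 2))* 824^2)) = 113724 / 14056925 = 0.01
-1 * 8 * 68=-544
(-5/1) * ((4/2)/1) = -10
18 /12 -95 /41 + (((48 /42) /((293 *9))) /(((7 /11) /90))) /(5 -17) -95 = -338426887 /3531822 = -95.82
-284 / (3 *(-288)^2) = -71 / 62208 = -0.00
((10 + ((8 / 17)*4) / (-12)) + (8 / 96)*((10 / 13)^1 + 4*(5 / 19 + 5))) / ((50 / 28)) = 2056621 / 314925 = 6.53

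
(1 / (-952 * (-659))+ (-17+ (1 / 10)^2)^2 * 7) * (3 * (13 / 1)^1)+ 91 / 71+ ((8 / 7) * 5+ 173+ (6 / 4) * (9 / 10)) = 4397829515607793 / 55678910000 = 78985.55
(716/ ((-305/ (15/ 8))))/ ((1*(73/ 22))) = -5907/ 4453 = -1.33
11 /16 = 0.69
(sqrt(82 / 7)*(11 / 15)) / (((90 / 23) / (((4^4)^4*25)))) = 543313362944*sqrt(574) / 189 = 68872290839.07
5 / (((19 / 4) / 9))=180 / 19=9.47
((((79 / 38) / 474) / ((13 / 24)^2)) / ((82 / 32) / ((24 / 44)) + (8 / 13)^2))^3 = 97844723712 / 3832280364283162273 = 0.00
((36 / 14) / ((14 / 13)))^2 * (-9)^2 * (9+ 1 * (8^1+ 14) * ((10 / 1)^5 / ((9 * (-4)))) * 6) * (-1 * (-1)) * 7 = -58079045817 / 49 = -1185286649.33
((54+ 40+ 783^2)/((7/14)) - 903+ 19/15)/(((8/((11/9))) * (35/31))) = 1567062431/9450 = 165826.71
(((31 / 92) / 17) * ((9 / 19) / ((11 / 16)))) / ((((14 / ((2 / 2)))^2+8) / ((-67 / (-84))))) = 2077 / 38898244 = 0.00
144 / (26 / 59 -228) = -4248 / 6713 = -0.63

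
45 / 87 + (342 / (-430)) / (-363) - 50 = -37329872 / 754435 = -49.48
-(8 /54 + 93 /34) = -2.88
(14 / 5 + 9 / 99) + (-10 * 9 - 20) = -107.11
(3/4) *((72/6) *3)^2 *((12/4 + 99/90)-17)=-12538.80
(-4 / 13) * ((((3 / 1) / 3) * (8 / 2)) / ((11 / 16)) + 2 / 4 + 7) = -586 / 143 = -4.10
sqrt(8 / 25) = 2 * sqrt(2) / 5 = 0.57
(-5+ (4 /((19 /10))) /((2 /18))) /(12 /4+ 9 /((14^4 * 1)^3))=15023886779453440 /3231553005392043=4.65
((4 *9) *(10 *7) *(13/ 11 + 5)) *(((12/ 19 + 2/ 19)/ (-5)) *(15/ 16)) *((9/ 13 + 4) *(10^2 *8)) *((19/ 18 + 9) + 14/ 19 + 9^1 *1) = -159906954.81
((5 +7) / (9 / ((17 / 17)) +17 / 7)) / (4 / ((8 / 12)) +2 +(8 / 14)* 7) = 7 / 80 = 0.09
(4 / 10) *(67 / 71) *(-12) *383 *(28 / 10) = -8622096 / 1775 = -4857.52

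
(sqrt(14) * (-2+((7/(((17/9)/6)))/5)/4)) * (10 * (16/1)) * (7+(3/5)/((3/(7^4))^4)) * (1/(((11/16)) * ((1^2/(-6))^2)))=-5138608656540104704 * sqrt(14)/2805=-6854514451865883.02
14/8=1.75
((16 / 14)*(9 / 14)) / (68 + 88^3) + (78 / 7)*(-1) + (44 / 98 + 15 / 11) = -40803146 / 4373215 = -9.33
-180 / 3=-60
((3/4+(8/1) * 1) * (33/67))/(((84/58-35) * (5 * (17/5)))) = -0.01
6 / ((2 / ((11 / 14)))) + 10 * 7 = 1013 / 14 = 72.36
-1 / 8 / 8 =-1 / 64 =-0.02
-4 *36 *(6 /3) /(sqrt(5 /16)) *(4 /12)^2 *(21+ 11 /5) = -14848 *sqrt(5) /25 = -1328.05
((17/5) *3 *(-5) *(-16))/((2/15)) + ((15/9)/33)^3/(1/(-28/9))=53444065420/8732691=6120.00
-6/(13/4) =-24/13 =-1.85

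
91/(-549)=-91/549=-0.17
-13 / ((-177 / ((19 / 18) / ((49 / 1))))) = 247 / 156114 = 0.00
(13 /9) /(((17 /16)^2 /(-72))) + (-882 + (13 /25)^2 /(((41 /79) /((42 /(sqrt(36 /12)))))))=-281522 /289 + 186914*sqrt(3) /25625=-961.49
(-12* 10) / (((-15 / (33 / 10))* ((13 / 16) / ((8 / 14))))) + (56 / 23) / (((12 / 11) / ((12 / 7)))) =234344 / 10465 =22.39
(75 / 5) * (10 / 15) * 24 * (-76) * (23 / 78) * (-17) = 1188640 / 13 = 91433.85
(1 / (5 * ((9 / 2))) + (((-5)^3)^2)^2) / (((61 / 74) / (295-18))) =225197753947246 / 2745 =82039254625.59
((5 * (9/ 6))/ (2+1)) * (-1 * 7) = -17.50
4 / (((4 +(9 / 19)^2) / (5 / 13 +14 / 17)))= 385548 / 337025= 1.14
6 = 6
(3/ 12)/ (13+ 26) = 0.01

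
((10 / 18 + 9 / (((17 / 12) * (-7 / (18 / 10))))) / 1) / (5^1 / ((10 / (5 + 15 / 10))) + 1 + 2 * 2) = -23092 / 176715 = -0.13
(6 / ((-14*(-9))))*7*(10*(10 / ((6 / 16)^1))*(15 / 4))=1000 / 3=333.33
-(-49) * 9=441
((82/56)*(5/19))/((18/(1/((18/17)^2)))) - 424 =-1315453331/3102624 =-423.98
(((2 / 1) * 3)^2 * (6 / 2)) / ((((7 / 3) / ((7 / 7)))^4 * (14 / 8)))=34992 / 16807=2.08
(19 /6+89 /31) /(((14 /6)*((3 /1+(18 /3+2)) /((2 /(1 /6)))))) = 6738 /2387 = 2.82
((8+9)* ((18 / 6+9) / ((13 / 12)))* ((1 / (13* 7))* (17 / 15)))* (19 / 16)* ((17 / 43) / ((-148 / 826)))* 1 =-16522419 / 2688790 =-6.14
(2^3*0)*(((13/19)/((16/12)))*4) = 0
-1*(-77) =77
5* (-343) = -1715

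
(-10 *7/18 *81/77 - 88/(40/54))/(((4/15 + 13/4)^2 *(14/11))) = -2433240/311647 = -7.81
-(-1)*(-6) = -6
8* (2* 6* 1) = 96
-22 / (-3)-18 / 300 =1091 / 150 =7.27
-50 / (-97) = 50 / 97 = 0.52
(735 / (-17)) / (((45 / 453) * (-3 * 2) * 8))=7399 / 816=9.07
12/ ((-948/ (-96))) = 96/ 79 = 1.22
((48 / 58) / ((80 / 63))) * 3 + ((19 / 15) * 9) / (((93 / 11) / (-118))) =-1412819 / 8990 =-157.15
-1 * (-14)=14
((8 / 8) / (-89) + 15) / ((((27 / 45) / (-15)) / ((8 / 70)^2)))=-21344 / 4361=-4.89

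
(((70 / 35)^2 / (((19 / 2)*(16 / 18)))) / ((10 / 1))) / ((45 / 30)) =3 / 95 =0.03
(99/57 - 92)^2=2941225/361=8147.44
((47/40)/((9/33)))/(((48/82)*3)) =21197/8640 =2.45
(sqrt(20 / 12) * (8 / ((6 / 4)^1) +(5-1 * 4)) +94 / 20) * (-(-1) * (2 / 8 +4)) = 799 / 40 +323 * sqrt(15) / 36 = 54.72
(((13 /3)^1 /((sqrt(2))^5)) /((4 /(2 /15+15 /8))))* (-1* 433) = -1356589* sqrt(2) /11520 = -166.54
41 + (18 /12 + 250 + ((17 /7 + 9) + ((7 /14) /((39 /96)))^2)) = 722679 /2366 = 305.44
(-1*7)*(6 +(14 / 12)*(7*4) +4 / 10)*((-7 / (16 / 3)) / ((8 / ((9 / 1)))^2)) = 1162917 / 2560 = 454.26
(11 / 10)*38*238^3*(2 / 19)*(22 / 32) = 203904239 / 5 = 40780847.80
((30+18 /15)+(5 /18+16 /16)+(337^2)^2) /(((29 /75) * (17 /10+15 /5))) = 29020315035325 /4089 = 7097166797.58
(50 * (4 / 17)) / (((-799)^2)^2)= 200 / 6928449225617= 0.00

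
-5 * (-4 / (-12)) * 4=-20 / 3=-6.67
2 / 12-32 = -191 / 6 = -31.83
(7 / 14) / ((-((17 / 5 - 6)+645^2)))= -0.00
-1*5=-5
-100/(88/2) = -25/11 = -2.27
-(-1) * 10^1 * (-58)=-580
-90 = -90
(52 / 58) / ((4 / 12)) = 78 / 29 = 2.69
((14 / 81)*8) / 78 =0.02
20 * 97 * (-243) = -471420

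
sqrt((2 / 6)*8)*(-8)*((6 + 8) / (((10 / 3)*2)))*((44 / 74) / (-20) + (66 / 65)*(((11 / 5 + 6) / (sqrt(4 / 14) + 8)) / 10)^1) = -56173348*sqrt(6) / 67039375 + 75768*sqrt(21) / 1811875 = -1.86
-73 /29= -2.52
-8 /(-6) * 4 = 16 /3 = 5.33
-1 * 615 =-615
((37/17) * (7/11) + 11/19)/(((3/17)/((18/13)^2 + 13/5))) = 50.27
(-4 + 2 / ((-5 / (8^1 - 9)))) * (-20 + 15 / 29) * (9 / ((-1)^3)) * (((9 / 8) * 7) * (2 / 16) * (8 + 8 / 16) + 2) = -12146031 / 1856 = -6544.20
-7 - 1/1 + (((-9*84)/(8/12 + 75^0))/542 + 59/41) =-410989/55555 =-7.40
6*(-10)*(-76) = 4560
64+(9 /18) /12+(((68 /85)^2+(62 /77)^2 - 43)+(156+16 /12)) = 213044787 /1185800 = 179.66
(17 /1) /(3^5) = 17 /243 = 0.07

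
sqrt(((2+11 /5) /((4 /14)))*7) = 7*sqrt(210) /10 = 10.14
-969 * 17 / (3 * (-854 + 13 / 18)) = 98838 / 15359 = 6.44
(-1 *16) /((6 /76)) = -608 /3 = -202.67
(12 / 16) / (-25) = -3 / 100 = -0.03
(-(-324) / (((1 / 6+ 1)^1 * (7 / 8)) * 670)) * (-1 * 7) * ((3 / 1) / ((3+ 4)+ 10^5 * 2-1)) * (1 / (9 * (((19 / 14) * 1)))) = -2592 / 636519095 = -0.00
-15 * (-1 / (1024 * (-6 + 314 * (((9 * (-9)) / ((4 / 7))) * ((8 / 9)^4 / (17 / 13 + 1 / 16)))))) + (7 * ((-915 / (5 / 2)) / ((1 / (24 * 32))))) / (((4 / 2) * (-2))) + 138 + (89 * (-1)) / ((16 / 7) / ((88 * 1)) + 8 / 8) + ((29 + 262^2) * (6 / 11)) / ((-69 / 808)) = 46455500672738491157 / 871313285675008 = 53316.64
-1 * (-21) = 21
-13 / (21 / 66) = -286 / 7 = -40.86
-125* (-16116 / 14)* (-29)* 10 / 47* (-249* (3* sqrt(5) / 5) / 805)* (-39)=-340392885300* sqrt(5) / 52969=-14369567.68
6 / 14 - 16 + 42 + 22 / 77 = 187 / 7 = 26.71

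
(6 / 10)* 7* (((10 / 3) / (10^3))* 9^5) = 413343 / 500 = 826.69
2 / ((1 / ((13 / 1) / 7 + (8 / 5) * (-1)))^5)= 0.00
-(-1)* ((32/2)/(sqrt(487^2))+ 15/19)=7609/9253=0.82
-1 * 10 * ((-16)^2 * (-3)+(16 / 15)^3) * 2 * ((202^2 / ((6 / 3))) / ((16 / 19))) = 371544418.80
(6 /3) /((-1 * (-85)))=2 /85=0.02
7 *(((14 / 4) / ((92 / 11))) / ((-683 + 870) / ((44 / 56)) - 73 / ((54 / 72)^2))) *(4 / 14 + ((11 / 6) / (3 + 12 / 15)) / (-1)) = -36267 / 6810208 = -0.01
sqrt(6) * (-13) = -13 * sqrt(6) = -31.84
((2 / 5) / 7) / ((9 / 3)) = 2 / 105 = 0.02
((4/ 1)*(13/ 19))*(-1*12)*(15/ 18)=-520/ 19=-27.37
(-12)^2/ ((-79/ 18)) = -2592/ 79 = -32.81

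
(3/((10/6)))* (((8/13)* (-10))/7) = -144/91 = -1.58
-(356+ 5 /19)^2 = -45819361 /361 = -126923.44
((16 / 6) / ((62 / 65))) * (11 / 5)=572 / 93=6.15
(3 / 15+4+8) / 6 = 61 / 30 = 2.03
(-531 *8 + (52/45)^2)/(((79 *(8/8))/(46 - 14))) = -275183872/159975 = -1720.17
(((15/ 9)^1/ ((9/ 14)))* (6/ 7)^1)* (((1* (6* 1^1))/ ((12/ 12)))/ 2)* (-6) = -40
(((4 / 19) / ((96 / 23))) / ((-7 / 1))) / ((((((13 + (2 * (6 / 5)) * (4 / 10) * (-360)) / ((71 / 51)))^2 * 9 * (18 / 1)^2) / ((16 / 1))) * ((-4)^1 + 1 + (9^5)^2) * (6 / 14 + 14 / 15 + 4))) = -14492875 / 391173534726061348022319612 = -0.00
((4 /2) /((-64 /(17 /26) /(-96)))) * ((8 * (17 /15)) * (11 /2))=6358 /65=97.82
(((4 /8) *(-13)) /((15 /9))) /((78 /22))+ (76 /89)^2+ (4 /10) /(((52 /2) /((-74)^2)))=86368969 /1029730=83.88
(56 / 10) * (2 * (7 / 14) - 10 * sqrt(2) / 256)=28 / 5 - 7 * sqrt(2) / 32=5.29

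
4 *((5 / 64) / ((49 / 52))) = 65 / 196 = 0.33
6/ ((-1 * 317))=-6/ 317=-0.02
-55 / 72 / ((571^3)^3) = -55 / 464576749083260088722894232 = -0.00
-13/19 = -0.68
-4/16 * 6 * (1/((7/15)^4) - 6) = -108657/4802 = -22.63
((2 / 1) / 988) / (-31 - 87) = -1 / 58292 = -0.00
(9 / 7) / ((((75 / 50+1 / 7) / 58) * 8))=261 / 46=5.67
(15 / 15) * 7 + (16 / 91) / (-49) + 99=472638 / 4459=106.00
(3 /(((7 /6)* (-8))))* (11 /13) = -99 /364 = -0.27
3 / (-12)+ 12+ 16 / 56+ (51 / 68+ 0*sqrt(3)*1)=179 / 14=12.79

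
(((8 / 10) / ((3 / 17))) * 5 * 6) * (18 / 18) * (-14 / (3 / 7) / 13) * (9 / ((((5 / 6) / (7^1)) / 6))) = -10075968 / 65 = -155014.89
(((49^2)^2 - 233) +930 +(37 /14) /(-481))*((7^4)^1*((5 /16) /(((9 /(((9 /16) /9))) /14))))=4199031407725 /9984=420576062.47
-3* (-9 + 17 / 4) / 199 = 57 / 796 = 0.07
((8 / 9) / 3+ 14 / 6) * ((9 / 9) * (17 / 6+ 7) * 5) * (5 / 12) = 53.87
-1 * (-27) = 27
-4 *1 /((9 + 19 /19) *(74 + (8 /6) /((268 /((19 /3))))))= -1206 /223205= -0.01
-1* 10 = -10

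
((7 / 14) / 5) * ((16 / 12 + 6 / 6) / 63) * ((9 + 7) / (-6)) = -4 / 405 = -0.01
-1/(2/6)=-3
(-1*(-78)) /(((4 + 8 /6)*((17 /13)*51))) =507 /2312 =0.22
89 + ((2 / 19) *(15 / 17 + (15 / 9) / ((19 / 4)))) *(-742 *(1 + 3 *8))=-42695921 / 18411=-2319.04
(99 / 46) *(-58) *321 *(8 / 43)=-7372728 / 989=-7454.73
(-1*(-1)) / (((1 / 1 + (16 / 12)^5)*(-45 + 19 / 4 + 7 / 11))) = -0.00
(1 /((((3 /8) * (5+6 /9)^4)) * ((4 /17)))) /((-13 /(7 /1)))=-0.01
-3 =-3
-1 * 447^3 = -89314623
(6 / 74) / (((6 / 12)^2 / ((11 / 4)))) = 33 / 37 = 0.89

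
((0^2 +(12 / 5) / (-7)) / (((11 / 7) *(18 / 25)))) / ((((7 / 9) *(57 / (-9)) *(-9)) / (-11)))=10 / 133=0.08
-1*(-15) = 15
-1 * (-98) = 98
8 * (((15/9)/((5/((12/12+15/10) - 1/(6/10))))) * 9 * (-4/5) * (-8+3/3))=112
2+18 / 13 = 44 / 13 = 3.38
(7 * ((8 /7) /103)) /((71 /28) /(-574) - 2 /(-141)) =18129216 /2279699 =7.95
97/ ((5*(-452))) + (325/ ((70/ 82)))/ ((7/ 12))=652.61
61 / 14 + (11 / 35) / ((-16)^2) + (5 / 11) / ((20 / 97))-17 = -10.44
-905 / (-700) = 1.29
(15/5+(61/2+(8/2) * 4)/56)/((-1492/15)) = -6435/167104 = -0.04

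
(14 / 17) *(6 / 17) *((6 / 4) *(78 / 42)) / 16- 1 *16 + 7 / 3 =-94441 / 6936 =-13.62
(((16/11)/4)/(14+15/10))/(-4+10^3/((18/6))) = 6/84227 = 0.00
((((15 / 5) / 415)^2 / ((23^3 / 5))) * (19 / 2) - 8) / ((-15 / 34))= 113993106773 / 6286384725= 18.13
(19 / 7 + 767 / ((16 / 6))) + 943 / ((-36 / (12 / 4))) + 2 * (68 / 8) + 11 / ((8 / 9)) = 241.13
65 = 65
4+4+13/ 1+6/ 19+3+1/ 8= 3715/ 152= 24.44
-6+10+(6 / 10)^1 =23 / 5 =4.60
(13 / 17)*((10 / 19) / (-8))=-65 / 1292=-0.05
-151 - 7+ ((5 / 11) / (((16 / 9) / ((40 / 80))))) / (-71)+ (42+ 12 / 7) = -19993915 / 174944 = -114.29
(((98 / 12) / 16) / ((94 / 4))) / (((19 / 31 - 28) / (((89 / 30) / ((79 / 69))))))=-3109393 / 1513121760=-0.00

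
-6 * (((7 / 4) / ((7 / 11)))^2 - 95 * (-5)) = -2895.38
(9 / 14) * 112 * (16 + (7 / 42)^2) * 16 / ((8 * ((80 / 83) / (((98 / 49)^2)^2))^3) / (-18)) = -23754319128 / 125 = -190034553.02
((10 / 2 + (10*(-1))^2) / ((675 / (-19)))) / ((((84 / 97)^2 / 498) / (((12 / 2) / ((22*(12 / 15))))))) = -14837993 / 22176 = -669.10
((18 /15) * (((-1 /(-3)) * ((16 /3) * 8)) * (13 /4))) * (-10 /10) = -832 /15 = -55.47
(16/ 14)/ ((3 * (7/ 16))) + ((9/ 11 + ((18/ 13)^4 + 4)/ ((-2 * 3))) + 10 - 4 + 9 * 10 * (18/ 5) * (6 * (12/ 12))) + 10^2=31564783717/ 15394379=2050.41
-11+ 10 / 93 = -10.89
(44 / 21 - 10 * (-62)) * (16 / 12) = 52256 / 63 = 829.46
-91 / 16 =-5.69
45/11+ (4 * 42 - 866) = -7633/11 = -693.91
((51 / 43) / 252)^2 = 289 / 13046544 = 0.00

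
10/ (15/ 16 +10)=32/ 35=0.91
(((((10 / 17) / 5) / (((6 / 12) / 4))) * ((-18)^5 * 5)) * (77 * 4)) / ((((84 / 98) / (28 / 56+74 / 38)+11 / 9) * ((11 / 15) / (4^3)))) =-7935677684121600 / 52207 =-152004093016.68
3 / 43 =0.07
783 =783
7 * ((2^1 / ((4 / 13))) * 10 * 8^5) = 14909440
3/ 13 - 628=-8161/ 13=-627.77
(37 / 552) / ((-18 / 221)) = -8177 / 9936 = -0.82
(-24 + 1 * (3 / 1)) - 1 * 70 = -91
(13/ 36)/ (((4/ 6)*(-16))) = -13/ 384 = -0.03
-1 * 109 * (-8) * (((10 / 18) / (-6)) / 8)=-545 / 54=-10.09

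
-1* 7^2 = -49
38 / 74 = 19 / 37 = 0.51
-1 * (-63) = 63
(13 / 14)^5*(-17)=-11.74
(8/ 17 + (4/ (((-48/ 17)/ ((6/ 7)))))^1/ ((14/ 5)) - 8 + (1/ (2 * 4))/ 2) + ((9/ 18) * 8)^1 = -51987/ 13328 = -3.90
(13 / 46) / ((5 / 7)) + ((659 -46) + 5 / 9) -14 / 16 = 5076271 / 8280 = 613.08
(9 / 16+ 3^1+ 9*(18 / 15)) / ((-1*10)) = -1149 / 800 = -1.44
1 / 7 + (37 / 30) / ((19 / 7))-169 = -671927 / 3990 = -168.40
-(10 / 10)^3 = -1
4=4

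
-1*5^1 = -5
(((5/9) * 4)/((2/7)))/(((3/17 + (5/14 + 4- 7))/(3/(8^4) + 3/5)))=-1.89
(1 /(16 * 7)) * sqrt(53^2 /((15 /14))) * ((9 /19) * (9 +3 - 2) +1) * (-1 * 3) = -5777 * sqrt(210) /10640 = -7.87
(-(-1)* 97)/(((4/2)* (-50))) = -97/100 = -0.97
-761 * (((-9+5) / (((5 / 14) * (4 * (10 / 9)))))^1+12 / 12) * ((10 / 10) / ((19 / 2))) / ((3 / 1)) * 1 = 3044 / 75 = 40.59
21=21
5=5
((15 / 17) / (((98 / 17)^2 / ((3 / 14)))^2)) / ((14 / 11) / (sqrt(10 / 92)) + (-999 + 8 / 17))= -16542325861875 / 450226219897344710848-2108487645 * sqrt(230) / 225113109948672355424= -0.00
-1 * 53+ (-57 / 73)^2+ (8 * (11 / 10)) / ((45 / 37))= -54141688 / 1199025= -45.15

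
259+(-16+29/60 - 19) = 13469/60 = 224.48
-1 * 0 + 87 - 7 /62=5387 /62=86.89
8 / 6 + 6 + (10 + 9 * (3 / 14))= 809 / 42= 19.26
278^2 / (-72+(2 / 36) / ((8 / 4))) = -2782224 / 2591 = -1073.80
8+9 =17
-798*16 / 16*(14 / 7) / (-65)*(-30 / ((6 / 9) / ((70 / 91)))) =-143640 / 169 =-849.94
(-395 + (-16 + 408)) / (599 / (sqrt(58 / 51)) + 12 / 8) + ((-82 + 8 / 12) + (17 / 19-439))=-361192334458 / 695351379-1198 *sqrt(2958) / 12199147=-519.44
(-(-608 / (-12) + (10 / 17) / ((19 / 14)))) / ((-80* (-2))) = -12379 / 38760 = -0.32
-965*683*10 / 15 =-1318190 / 3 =-439396.67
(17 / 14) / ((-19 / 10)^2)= 850 / 2527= 0.34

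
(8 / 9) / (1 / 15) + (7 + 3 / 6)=125 / 6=20.83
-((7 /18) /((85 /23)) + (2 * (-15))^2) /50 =-1377161 /76500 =-18.00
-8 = -8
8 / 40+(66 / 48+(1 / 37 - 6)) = -6509 / 1480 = -4.40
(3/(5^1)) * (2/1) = 6/5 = 1.20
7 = 7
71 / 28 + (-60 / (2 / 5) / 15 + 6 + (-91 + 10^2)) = 211 / 28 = 7.54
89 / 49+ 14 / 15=2021 / 735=2.75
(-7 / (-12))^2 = 49 / 144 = 0.34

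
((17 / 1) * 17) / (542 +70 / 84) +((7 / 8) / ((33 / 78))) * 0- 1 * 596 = -595.47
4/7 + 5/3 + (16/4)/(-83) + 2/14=4066/1743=2.33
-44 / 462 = -2 / 21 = -0.10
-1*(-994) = 994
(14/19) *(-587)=-8218/19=-432.53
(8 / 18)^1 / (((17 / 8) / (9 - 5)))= 0.84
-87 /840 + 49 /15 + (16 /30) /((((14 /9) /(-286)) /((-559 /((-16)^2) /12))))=21.01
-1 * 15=-15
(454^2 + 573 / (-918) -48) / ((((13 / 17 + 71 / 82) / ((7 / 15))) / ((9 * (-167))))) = -3022240596193 / 34095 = -88641753.81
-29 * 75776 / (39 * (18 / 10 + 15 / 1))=-2746880 / 819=-3353.94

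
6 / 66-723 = -7952 / 11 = -722.91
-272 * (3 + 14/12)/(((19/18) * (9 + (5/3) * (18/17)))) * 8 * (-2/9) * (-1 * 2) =-3699200/10431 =-354.64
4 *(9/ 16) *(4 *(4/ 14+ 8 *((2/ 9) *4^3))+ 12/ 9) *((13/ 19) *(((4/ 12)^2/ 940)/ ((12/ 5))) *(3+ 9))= 93691/ 225036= 0.42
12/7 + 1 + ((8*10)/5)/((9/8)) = 1067/63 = 16.94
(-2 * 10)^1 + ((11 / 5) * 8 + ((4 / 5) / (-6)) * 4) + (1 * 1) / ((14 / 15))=-391 / 210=-1.86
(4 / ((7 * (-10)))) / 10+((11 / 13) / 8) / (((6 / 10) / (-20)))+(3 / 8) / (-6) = -392449 / 109200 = -3.59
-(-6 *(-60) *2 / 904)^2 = -8100 / 12769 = -0.63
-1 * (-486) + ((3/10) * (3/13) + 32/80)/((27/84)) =285164/585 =487.46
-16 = -16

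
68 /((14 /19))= 646 /7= 92.29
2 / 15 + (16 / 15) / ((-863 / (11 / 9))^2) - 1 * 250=-226102929236 / 904894335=-249.87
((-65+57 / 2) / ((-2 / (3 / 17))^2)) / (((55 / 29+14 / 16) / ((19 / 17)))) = -362007 / 3159059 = -0.11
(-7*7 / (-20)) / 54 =49 / 1080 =0.05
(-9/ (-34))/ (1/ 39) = 351/ 34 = 10.32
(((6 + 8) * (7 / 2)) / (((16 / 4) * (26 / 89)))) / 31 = 4361 / 3224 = 1.35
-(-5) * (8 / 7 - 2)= -30 / 7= -4.29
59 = 59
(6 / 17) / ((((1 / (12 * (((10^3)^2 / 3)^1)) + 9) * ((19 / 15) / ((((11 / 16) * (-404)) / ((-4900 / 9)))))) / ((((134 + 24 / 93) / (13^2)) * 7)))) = 37454254200000 / 426433655845379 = 0.09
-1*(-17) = 17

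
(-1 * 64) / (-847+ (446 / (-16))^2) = 0.91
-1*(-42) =42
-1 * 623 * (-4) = 2492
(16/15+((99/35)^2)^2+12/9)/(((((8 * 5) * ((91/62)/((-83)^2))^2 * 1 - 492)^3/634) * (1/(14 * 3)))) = -8991113274556279510032764709453665930621691/605503588152131180922821359361552085205778750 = -0.01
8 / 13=0.62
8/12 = 2/3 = 0.67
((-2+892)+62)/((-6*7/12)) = -272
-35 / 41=-0.85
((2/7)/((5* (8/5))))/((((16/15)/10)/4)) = 75/56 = 1.34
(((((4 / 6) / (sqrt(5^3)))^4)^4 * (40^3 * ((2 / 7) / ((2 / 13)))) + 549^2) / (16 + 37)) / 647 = 43306481024192333221871754491 / 4927065739000797271728515625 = 8.79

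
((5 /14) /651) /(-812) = -5 /7400568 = -0.00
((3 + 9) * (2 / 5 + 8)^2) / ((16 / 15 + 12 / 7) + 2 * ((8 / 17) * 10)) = 1889244 / 27205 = 69.44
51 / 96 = 17 / 32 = 0.53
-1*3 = -3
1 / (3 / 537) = 179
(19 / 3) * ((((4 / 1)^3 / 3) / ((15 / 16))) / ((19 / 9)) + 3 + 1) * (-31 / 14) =-7254 / 35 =-207.26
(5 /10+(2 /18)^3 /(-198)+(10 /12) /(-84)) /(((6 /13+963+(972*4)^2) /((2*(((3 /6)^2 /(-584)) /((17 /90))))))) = -128743225 /876180438437097024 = -0.00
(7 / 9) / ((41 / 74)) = 518 / 369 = 1.40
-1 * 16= -16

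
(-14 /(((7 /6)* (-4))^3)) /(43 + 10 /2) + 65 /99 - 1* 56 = -55.34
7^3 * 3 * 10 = 10290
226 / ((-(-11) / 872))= 197072 / 11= 17915.64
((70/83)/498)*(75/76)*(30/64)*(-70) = -459375/8377024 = -0.05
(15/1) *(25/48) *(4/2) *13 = 1625/8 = 203.12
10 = 10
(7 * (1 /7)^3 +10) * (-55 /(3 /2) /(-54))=27005 /3969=6.80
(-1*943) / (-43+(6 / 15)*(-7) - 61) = 4715 / 534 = 8.83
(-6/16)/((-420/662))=331/560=0.59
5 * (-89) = -445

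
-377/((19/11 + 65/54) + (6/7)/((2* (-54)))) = -128.98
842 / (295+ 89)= 2.19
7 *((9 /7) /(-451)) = -9 /451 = -0.02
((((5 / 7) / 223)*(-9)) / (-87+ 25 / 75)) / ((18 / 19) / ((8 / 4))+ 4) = 513 / 6899620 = 0.00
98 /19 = 5.16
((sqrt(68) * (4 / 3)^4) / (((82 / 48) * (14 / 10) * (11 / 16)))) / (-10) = -32768 * sqrt(17) / 85239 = -1.59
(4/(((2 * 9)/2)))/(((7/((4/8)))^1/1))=2/63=0.03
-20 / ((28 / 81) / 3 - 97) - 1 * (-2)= 2.21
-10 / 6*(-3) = 5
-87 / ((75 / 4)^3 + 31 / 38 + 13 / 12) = -317376 / 24053803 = -0.01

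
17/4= 4.25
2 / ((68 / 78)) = 39 / 17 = 2.29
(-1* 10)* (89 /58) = -445 /29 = -15.34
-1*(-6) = 6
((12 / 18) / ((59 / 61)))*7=854 / 177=4.82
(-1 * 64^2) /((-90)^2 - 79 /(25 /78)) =-51200 /98169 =-0.52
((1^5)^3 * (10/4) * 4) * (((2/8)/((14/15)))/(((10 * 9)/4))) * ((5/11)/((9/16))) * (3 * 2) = 400/693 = 0.58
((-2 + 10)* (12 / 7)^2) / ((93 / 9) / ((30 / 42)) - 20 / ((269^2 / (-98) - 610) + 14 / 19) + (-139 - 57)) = -43360824960 / 334781933689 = -0.13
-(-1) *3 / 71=3 / 71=0.04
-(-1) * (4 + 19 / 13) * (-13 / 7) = -71 / 7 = -10.14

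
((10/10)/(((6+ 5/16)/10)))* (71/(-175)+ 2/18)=-14848/31815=-0.47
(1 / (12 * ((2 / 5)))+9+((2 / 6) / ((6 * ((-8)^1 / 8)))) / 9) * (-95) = -566485 / 648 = -874.21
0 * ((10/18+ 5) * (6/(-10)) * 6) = 0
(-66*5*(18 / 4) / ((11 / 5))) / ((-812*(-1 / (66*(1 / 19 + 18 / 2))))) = -1915650 / 3857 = -496.67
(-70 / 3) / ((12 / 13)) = -455 / 18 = -25.28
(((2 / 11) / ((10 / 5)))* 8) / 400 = 1 / 550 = 0.00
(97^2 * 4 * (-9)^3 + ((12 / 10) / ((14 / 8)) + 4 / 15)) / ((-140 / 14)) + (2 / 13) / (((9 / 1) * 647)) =7269242547286 / 2649465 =2743664.30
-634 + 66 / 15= -3148 / 5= -629.60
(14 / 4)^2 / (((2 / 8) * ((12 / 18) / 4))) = 294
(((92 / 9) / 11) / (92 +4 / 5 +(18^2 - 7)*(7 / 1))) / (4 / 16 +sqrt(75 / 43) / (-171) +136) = 27968*sqrt(129) / 1899444549618495 +622658576 / 211049394402055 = 0.00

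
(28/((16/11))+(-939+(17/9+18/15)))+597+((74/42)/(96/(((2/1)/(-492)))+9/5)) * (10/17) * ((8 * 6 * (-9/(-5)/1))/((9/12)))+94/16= -313.79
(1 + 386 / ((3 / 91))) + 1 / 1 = 35132 / 3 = 11710.67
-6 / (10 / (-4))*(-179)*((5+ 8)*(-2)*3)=167544 / 5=33508.80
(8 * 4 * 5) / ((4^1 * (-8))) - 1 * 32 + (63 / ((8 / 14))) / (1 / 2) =367 / 2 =183.50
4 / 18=2 / 9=0.22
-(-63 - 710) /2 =773 /2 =386.50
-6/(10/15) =-9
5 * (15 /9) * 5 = 41.67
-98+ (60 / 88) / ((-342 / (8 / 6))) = -184343 / 1881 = -98.00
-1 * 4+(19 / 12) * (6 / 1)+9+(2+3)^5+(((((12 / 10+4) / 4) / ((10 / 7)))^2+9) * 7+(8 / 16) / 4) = 32084217 / 10000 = 3208.42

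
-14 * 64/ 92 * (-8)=77.91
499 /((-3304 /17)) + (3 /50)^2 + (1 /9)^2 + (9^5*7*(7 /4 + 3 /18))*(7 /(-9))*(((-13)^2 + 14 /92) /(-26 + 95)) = -726415091361776 /480886875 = -1510573.75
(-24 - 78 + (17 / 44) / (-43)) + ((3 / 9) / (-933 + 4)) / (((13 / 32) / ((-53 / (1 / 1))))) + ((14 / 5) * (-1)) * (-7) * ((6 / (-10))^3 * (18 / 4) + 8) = 1533212034461 / 42843157500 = 35.79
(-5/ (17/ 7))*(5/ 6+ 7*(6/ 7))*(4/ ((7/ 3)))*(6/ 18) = -410/ 51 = -8.04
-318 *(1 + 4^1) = -1590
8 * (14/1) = 112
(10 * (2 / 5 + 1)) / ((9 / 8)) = 112 / 9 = 12.44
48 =48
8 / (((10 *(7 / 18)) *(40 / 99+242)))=3564 / 419965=0.01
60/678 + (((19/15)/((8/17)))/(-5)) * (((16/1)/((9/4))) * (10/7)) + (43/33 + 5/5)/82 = -257762224/48160035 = -5.35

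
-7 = -7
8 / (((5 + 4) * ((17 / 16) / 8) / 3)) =20.08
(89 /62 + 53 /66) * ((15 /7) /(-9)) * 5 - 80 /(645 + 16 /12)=-16594810 /5950791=-2.79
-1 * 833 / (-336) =2.48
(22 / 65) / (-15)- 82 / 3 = -26672 / 975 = -27.36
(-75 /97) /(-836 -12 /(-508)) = 9525 /10298393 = 0.00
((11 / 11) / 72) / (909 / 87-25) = -29 / 30384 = -0.00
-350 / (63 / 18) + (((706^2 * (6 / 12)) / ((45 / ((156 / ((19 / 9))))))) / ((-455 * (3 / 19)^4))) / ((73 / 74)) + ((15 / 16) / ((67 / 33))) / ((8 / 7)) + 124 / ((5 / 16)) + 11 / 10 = -4338387782298107 / 2958076800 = -1466624.46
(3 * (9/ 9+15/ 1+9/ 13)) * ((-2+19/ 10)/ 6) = -217/ 260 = -0.83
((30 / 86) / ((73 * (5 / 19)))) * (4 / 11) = 228 / 34529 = 0.01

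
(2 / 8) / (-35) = -1 / 140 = -0.01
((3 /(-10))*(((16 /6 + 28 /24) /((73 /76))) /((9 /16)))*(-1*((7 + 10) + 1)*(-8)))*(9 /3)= -335616 /365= -919.50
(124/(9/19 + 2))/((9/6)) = 33.42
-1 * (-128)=128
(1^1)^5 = 1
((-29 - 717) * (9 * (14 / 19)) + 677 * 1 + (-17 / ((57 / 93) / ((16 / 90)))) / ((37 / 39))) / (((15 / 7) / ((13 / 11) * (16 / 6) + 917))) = -1916549897353 / 1043955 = -1835854.90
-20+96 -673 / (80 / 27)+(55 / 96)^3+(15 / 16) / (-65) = -150.96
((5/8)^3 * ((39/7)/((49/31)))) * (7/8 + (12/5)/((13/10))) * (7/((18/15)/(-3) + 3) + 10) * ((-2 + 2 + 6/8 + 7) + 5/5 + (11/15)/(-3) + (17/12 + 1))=11857806125/36528128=324.62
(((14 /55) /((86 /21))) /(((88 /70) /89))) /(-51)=-30527 /353804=-0.09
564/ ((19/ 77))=43428/ 19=2285.68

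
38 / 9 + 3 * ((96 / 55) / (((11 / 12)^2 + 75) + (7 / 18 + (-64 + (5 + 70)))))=8875246 / 2072565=4.28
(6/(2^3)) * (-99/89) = -297/356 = -0.83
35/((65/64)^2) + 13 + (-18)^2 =370.93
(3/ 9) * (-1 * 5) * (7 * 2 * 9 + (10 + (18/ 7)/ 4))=-9565/ 42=-227.74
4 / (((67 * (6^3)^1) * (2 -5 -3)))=-1 / 21708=-0.00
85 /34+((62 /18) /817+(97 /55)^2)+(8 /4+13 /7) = 2949505553 /311399550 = 9.47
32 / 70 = 16 / 35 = 0.46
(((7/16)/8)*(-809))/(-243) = 5663/31104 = 0.18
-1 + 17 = 16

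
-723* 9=-6507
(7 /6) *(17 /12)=1.65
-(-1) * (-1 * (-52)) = 52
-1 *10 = -10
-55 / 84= -0.65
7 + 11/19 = 144/19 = 7.58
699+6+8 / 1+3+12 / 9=2152 / 3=717.33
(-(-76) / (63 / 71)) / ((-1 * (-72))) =1349 / 1134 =1.19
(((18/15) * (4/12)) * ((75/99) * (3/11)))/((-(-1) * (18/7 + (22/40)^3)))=560000/18551357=0.03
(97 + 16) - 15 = 98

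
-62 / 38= -31 / 19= -1.63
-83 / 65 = -1.28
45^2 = 2025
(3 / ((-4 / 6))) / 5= -9 / 10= -0.90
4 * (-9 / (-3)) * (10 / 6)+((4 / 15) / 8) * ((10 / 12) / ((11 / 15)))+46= 8717 / 132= 66.04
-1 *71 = -71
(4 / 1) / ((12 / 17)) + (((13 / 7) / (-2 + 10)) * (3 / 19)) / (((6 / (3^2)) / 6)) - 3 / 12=18343 / 3192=5.75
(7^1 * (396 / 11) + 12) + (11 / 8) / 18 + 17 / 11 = 420745 / 1584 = 265.62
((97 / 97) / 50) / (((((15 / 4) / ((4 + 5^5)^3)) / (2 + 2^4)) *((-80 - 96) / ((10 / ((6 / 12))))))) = -334199080.24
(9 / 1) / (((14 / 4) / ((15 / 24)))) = 45 / 28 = 1.61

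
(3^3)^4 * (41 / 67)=21789081 / 67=325210.16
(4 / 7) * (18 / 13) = 72 / 91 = 0.79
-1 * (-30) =30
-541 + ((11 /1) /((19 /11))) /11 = -10268 /19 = -540.42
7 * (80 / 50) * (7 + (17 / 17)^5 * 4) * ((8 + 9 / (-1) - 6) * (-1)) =862.40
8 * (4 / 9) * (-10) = -320 / 9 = -35.56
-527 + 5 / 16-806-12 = -21515 / 16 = -1344.69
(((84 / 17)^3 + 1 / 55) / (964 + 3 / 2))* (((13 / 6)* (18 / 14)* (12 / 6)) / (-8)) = -1271541687 / 14609984620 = -0.09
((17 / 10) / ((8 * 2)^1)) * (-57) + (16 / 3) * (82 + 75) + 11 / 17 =6788501 / 8160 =831.92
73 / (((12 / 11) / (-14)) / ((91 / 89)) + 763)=511511 / 5345807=0.10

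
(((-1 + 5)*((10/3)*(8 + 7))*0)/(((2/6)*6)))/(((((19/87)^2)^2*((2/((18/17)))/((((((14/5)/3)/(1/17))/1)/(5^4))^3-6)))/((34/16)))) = 0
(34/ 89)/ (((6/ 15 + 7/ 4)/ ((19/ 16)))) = 1615/ 7654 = 0.21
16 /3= 5.33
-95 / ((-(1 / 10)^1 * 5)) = 190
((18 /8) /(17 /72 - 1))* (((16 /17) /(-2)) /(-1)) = -1296 /935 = -1.39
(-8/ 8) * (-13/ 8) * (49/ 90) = 637/ 720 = 0.88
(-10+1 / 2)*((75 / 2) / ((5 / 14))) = -1995 / 2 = -997.50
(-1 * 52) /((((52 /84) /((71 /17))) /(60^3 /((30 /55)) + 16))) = -2361839424 /17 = -138931730.82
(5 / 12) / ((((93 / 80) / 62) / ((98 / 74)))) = 9800 / 333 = 29.43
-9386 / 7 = -1340.86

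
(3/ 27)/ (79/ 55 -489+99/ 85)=-935/ 4093047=-0.00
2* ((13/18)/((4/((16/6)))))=26/27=0.96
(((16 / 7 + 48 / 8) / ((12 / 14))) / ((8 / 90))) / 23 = 435 / 92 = 4.73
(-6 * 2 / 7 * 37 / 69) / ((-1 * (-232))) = -37 / 9338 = -0.00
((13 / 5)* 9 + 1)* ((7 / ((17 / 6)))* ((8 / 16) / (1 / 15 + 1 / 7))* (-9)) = -242109 / 187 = -1294.70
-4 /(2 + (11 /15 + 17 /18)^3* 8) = -364500 /3625201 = -0.10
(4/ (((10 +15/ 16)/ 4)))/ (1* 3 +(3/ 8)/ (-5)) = 2048/ 4095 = 0.50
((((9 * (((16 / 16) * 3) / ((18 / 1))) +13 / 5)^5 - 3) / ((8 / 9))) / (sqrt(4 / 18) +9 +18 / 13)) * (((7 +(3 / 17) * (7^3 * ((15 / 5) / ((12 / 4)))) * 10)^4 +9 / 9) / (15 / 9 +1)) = 6311706033364.88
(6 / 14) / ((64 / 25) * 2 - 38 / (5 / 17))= -25 / 7238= -0.00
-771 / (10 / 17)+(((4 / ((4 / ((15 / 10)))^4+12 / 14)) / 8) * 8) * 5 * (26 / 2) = -190349853 / 145790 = -1305.64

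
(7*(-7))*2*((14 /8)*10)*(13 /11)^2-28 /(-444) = -2395.27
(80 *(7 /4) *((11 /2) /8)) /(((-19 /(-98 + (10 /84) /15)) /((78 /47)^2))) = 114765365 /83942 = 1367.20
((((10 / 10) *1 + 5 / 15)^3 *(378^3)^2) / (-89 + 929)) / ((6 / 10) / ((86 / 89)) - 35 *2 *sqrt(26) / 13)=-106542448666620825600 *sqrt(26) / 1811093243 - 12286007950891723776 / 1811093243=-306747338865.73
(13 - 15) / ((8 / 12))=-3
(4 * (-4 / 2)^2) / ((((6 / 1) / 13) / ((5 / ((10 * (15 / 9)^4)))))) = 1404 / 625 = 2.25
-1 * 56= -56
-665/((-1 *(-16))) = -665/16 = -41.56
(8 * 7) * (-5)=-280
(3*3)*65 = 585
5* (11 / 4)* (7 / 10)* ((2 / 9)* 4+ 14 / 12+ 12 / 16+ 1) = 10549 / 288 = 36.63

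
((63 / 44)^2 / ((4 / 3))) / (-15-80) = -11907 / 735680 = -0.02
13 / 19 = 0.68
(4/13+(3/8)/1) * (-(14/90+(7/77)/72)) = -4899/45760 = -0.11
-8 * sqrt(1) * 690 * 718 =-3963360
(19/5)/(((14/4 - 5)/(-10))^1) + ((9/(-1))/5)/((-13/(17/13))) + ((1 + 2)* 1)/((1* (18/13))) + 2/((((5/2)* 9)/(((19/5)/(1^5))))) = 2130833/76050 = 28.02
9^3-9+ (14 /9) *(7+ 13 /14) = 2197 /3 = 732.33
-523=-523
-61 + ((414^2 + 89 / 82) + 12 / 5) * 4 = 140535073 / 205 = 685536.94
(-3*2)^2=36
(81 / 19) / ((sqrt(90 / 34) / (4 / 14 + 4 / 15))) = 522 * sqrt(85) / 3325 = 1.45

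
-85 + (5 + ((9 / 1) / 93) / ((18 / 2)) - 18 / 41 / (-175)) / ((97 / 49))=-762538057 / 9246525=-82.47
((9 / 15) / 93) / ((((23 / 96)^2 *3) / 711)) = 2184192 / 81995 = 26.64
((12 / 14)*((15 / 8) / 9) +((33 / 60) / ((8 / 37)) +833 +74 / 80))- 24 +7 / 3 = 547667 / 672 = 814.98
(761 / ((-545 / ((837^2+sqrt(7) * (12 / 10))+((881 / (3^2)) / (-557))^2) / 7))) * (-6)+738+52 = 191772 * sqrt(7) / 2725+187571731486386238 / 4565314035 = 41086457.60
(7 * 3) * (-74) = -1554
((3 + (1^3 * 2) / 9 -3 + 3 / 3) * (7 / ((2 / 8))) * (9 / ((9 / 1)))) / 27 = 308 / 243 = 1.27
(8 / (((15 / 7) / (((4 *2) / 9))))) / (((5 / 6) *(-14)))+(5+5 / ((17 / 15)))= 34912 / 3825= 9.13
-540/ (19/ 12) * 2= -12960/ 19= -682.11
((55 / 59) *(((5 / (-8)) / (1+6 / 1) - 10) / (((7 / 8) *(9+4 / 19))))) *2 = -47234 / 20237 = -2.33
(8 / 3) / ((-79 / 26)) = -208 / 237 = -0.88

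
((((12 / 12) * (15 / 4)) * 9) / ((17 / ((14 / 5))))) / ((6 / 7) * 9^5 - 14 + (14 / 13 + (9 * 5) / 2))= 5733 / 52209193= 0.00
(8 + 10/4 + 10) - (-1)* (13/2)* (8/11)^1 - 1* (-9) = 753/22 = 34.23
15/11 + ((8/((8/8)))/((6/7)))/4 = 122/33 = 3.70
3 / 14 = 0.21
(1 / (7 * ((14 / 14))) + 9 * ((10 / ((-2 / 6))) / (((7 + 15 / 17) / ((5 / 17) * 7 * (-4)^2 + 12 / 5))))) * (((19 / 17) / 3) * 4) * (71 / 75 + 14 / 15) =-2027785108 / 597975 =-3391.09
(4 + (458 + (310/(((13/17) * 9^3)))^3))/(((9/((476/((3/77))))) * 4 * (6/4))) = 7209147549477207796/68944187960973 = 104564.98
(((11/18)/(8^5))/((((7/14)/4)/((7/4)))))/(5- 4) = 77/294912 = 0.00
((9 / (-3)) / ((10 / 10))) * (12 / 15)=-12 / 5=-2.40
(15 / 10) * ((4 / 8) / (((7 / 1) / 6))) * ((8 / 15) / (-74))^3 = -32 / 132964125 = -0.00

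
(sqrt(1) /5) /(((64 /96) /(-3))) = -0.90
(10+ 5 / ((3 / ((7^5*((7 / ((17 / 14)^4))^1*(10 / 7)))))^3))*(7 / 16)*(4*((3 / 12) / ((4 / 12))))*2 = 4710262134218687778416624364145 / 20974400540271396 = 224571954996990.81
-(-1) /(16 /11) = 11 /16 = 0.69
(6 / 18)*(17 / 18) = 17 / 54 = 0.31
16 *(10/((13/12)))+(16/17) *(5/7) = 229520/1547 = 148.36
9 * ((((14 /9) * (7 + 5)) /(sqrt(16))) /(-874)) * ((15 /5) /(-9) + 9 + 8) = -350 /437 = -0.80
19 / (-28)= -19 / 28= -0.68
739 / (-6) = -739 / 6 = -123.17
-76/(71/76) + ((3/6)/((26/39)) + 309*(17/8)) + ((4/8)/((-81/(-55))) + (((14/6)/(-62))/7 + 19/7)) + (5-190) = 3934303853/9983736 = 394.07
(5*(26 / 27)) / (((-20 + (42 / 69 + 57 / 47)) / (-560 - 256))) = 38224160 / 176859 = 216.13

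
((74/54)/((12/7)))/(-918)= -259/297432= -0.00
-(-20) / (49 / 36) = 720 / 49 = 14.69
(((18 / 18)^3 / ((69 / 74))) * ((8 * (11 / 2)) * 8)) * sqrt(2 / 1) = 533.88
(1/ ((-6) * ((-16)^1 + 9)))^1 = 0.02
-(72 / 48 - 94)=185 / 2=92.50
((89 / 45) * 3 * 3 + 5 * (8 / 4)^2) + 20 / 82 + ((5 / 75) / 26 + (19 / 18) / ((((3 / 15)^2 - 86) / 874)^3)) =-510095077843208539 / 476078934133530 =-1071.45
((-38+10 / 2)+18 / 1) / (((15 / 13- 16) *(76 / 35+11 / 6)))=40950 / 162313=0.25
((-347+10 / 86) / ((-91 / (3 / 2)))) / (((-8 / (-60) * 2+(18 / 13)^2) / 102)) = 111254715 / 416584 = 267.06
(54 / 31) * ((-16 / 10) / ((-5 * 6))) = 72 / 775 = 0.09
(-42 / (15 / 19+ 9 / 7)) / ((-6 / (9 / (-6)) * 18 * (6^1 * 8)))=-931 / 158976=-0.01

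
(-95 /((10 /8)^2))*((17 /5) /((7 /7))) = -5168 /25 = -206.72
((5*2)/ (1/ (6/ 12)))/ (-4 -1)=-1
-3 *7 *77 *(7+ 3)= -16170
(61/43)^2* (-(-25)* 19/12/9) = 1767475/199692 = 8.85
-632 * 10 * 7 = -44240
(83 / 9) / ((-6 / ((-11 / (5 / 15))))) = 913 / 18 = 50.72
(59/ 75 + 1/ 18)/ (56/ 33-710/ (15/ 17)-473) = -4169/ 6316050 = -0.00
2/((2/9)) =9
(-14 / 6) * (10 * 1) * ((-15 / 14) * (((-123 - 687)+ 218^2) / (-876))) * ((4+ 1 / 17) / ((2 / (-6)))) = 40290825 / 2482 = 16233.21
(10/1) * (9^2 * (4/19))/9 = 360/19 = 18.95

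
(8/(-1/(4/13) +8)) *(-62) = -1984/19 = -104.42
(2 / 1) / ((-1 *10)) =-1 / 5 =-0.20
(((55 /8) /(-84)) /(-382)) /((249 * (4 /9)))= 55 /28408576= 0.00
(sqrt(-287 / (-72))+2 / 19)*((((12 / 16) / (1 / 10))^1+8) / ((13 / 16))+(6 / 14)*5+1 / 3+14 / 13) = 12356 / 5187+3089*sqrt(574) / 1638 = 47.56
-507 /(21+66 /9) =-17.89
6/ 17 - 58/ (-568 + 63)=4016/ 8585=0.47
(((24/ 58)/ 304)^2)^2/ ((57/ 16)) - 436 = -12217053291089317/ 28020764429104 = -436.00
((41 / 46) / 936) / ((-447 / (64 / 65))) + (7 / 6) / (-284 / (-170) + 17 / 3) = 46520654287 / 292575772710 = 0.16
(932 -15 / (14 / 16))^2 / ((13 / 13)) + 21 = 41012245 / 49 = 836984.59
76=76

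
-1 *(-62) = 62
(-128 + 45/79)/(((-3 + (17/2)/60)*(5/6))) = 1449648/27097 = 53.50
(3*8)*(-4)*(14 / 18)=-224 / 3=-74.67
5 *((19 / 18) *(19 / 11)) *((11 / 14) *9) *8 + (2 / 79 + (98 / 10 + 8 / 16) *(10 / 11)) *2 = 3251316 / 6083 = 534.49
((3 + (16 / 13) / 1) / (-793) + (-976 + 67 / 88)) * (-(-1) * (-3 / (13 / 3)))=7962601761 / 11793496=675.17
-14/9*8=-112/9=-12.44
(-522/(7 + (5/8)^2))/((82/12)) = -200448/19393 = -10.34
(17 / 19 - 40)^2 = 552049 / 361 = 1529.22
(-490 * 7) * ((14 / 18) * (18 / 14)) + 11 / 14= -48009 / 14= -3429.21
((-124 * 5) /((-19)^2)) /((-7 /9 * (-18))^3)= -155 /247646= -0.00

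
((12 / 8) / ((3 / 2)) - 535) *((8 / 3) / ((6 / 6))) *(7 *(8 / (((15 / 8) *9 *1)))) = -637952 / 135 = -4725.57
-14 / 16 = -7 / 8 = -0.88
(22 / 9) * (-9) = -22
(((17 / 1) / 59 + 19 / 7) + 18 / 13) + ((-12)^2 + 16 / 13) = 149.62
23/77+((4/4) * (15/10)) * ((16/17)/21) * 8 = 1095/1309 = 0.84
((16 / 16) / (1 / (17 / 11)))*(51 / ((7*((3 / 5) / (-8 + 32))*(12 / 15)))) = 43350 / 77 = 562.99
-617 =-617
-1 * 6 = -6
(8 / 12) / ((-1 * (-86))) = 1 / 129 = 0.01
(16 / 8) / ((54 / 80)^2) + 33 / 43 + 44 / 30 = 1038163 / 156735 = 6.62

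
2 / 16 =1 / 8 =0.12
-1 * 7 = -7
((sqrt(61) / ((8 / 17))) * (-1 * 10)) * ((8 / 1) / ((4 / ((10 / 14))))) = -425 * sqrt(61) / 14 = -237.10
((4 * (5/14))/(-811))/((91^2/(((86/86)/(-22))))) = 5/517123607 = 0.00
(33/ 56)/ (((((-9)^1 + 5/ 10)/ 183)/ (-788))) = 1189683/ 119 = 9997.34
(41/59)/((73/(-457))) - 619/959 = -20634816/4130413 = -5.00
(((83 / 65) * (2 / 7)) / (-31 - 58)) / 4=-83 / 80990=-0.00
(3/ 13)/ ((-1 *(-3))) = 1/ 13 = 0.08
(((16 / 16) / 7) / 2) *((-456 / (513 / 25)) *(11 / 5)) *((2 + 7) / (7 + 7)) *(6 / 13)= -660 / 637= -1.04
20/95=4/19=0.21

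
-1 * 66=-66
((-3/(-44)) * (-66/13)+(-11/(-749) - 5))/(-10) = 20765/38948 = 0.53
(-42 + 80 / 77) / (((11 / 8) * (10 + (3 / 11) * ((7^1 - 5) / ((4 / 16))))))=-12616 / 5159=-2.45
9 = 9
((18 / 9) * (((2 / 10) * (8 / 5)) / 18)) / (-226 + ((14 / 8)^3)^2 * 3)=-32768 / 128868525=-0.00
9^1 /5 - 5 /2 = -0.70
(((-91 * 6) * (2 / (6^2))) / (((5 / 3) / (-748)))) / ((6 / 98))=3335332 / 15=222355.47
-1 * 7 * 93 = -651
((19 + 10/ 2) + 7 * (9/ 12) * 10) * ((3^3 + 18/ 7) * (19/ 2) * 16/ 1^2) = 2406996/ 7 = 343856.57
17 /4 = 4.25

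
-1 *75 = -75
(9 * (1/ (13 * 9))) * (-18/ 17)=-18/ 221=-0.08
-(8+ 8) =-16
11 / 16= 0.69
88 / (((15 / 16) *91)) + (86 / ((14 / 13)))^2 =60943651 / 9555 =6378.19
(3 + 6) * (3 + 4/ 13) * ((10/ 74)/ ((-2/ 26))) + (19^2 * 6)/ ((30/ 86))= 1139027/ 185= 6156.90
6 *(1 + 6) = 42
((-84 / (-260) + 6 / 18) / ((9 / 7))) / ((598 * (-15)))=-448 / 7871175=-0.00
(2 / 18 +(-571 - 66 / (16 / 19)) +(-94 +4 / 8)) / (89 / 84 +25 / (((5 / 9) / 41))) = -374353 / 930414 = -0.40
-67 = -67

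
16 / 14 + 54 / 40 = 2.49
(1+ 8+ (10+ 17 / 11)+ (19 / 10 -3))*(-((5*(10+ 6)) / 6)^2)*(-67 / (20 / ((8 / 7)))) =3057344 / 231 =13235.26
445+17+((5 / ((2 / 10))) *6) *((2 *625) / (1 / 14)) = 2625462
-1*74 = -74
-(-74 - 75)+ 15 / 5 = 152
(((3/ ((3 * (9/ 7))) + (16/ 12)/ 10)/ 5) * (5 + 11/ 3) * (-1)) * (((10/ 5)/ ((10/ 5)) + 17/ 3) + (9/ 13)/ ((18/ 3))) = -10.71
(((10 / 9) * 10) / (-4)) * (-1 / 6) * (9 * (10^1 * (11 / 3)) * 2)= 2750 / 9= 305.56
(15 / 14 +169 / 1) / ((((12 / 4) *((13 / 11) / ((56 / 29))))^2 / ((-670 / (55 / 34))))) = -26729067904 / 1279161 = -20895.78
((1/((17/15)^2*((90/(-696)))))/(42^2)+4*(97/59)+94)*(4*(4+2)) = 2016684536/835499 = 2413.75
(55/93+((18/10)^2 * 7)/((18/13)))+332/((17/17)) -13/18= 2429038/6975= 348.25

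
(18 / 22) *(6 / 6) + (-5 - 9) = -145 / 11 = -13.18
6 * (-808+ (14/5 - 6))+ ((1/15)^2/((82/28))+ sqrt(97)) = -44899906/9225+ sqrt(97) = -4857.35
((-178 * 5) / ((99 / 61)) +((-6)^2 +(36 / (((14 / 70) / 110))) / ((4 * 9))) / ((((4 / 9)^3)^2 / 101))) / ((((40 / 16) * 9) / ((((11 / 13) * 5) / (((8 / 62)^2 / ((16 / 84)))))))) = 115087529063399 / 6967296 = 16518248.84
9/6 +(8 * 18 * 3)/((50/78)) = 33771/50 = 675.42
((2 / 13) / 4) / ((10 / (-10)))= -1 / 26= -0.04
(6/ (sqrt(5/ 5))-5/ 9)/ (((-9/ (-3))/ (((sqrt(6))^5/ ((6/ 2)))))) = 196 * sqrt(6)/ 9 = 53.34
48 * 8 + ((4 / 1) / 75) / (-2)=28798 / 75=383.97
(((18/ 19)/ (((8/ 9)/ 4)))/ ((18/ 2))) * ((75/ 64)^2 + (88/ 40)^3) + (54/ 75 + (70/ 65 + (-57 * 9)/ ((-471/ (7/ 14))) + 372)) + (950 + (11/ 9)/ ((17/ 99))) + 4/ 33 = 14895327090323269/ 11138569728000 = 1337.27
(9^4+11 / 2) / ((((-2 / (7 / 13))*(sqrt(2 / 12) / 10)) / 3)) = -1378965*sqrt(6) / 26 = -129913.87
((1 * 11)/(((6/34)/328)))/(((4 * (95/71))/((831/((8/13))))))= 1960229557/380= 5158498.83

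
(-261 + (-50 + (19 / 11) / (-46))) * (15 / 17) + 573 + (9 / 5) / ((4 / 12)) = 13073109 / 43010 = 303.96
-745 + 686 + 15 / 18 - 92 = -901 / 6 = -150.17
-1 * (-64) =64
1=1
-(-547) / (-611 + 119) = -547 / 492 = -1.11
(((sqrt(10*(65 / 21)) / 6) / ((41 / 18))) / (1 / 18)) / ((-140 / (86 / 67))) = -387*sqrt(546) / 134603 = -0.07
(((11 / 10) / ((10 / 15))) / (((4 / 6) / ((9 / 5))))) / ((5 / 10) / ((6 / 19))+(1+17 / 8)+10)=2673 / 8825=0.30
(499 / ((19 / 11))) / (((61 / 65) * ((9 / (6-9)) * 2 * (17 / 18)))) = -1070355 / 19703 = -54.32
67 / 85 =0.79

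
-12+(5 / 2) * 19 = 71 / 2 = 35.50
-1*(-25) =25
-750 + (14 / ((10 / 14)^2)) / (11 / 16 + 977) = -749.97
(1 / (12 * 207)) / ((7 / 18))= 1 / 966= 0.00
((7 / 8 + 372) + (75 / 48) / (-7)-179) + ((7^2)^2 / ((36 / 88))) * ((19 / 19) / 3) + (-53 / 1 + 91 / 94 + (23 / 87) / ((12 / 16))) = 8648764417 / 4121712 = 2098.34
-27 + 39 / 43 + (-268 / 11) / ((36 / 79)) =-338677 / 4257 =-79.56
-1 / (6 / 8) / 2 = -2 / 3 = -0.67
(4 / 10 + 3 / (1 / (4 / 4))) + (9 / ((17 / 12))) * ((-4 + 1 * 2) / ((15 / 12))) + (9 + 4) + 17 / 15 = 1879 / 255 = 7.37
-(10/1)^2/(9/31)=-3100/9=-344.44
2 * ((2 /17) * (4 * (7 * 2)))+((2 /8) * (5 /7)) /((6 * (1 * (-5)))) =37615 /2856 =13.17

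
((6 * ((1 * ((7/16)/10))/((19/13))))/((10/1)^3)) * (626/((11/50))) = 85449/167200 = 0.51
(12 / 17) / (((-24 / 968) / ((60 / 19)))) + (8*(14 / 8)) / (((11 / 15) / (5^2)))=387.37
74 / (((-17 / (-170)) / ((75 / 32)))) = 13875 / 8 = 1734.38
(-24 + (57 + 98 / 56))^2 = 19321 / 16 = 1207.56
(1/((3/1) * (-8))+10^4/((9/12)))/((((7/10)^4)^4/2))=799997500000000000000/99698791708803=8024144.39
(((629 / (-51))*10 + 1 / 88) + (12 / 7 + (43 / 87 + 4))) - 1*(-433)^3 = 4350738964961 / 53592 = 81182619.89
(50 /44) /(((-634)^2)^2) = 25 /3554509770592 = 0.00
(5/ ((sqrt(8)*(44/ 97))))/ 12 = 485*sqrt(2)/ 2112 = 0.32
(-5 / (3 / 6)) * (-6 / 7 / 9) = 20 / 21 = 0.95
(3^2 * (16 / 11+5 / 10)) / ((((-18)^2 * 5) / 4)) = 43 / 990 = 0.04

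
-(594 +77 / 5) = -3047 / 5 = -609.40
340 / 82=170 / 41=4.15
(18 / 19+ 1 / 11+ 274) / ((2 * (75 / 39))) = 747279 / 10450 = 71.51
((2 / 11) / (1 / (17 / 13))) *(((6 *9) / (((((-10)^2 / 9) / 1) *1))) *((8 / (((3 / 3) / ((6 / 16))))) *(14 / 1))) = 173502 / 3575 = 48.53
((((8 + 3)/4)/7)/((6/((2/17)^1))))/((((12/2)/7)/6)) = 11/204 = 0.05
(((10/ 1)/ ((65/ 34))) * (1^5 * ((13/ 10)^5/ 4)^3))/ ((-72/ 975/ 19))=-16533043443551314511/ 15360000000000000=-1076.37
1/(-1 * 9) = -1/9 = -0.11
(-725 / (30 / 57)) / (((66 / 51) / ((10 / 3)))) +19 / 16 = -1872773 / 528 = -3546.92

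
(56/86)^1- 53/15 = -1859/645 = -2.88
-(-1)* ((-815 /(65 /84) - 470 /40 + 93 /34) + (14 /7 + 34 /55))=-51519079 /48620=-1059.63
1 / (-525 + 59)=-1 / 466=-0.00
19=19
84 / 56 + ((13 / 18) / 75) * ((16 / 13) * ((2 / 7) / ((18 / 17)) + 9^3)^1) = 862679 / 85050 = 10.14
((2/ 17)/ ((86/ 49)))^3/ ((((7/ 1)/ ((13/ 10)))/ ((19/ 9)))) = 4151329/ 35155610190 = 0.00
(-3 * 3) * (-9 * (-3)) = -243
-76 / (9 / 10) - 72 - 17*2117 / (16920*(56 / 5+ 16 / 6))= -110224831 / 703872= -156.60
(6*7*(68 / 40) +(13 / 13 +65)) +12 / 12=692 / 5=138.40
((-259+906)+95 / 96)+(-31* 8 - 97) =29087 / 96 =302.99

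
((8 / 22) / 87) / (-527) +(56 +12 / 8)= 57.50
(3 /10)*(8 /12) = 1 /5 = 0.20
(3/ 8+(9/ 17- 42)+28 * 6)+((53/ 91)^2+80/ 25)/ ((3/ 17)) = 827543159/ 5631080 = 146.96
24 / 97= 0.25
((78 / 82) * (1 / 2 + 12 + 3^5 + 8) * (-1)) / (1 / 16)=-164424 / 41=-4010.34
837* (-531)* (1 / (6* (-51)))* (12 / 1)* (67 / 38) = 9925983 / 323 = 30730.60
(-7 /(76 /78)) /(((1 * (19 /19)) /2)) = -273 /19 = -14.37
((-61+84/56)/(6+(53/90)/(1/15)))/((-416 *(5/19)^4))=46524597/23140000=2.01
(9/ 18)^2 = 1/ 4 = 0.25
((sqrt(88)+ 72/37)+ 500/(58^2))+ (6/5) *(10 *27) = 2 *sqrt(22)+ 10147085/31117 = 335.48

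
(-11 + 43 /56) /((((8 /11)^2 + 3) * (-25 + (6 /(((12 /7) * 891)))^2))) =55042151373 /474581768878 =0.12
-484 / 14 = -242 / 7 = -34.57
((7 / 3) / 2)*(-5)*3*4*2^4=-1120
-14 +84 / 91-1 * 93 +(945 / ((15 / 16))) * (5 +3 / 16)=66598 / 13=5122.92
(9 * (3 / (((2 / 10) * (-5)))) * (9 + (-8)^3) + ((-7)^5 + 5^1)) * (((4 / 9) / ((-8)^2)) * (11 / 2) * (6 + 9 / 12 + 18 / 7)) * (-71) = 72952429 / 896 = 81420.12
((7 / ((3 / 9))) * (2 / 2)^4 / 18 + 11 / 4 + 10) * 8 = 334 / 3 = 111.33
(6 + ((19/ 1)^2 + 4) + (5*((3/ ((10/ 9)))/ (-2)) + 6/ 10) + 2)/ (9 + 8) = 7337/ 340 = 21.58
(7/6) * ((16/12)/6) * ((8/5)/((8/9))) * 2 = 14/15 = 0.93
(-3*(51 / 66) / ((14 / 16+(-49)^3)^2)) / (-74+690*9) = -204 / 7473740996046325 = -0.00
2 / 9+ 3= 29 / 9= 3.22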